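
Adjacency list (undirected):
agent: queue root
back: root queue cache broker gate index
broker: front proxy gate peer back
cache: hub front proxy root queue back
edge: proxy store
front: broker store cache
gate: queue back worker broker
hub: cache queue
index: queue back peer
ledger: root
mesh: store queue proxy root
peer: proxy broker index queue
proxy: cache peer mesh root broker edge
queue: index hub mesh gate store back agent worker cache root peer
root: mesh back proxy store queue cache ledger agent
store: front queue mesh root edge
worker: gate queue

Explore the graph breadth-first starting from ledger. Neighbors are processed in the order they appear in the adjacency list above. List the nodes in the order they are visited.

ledger root mesh back proxy store queue cache agent broker gate index peer edge front hub worker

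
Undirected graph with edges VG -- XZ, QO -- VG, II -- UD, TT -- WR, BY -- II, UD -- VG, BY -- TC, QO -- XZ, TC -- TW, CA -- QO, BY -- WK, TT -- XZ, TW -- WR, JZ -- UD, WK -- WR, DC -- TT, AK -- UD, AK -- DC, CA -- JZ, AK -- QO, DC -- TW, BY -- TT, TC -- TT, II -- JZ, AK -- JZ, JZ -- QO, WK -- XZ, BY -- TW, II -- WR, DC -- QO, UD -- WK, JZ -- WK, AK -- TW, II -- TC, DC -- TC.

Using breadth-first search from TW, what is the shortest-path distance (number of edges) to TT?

Level 0: TW
Level 1: AK, BY, DC, TC, WR
Level 2: II, JZ, QO, TT, UD, WK
Level 3: CA, VG, XZ
TT first appears at level 2.

2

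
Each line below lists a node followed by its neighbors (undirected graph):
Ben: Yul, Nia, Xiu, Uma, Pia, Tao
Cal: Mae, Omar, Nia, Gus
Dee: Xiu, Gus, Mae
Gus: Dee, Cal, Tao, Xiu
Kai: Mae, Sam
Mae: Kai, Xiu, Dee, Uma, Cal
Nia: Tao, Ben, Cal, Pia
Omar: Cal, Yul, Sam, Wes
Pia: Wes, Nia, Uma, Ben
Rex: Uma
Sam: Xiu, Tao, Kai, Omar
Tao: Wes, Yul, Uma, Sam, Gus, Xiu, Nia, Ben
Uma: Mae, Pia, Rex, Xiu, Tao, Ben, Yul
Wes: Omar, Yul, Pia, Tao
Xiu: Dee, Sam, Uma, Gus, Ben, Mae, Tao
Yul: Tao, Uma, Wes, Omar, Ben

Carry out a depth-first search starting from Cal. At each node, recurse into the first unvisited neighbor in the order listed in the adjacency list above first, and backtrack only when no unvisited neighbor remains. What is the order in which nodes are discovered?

Visit Cal
Cal → Mae
Mae → Kai
Kai → Sam
Sam → Xiu
Xiu → Dee
Dee → Gus
Gus → Tao
Tao → Wes
Wes → Omar
Omar → Yul
Yul → Uma
Uma → Pia
Pia → Nia
Nia → Ben
Uma → Rex

Cal, Mae, Kai, Sam, Xiu, Dee, Gus, Tao, Wes, Omar, Yul, Uma, Pia, Nia, Ben, Rex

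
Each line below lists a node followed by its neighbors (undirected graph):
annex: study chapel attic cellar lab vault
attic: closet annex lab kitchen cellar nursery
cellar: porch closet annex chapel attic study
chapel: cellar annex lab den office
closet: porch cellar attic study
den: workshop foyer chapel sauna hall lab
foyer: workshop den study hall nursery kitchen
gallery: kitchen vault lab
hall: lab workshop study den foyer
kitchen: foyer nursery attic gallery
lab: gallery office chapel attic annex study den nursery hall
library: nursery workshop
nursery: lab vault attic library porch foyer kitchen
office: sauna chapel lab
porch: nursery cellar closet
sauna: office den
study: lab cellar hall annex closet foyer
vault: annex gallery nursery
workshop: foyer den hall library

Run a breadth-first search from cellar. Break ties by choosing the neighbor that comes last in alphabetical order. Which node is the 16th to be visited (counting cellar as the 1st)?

gallery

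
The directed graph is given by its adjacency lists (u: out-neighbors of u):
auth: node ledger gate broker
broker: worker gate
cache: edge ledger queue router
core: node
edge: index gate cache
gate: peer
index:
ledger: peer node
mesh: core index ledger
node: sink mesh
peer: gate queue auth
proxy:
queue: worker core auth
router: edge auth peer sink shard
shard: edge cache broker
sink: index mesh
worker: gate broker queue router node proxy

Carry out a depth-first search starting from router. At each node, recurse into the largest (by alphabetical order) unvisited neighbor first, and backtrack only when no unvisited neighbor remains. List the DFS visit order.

Visit router
router → sink
sink → mesh
mesh → ledger
ledger → peer
peer → queue
queue → worker
worker → proxy
worker → node
worker → gate
worker → broker
queue → core
queue → auth
mesh → index
router → shard
shard → edge
edge → cache

router sink mesh ledger peer queue worker proxy node gate broker core auth index shard edge cache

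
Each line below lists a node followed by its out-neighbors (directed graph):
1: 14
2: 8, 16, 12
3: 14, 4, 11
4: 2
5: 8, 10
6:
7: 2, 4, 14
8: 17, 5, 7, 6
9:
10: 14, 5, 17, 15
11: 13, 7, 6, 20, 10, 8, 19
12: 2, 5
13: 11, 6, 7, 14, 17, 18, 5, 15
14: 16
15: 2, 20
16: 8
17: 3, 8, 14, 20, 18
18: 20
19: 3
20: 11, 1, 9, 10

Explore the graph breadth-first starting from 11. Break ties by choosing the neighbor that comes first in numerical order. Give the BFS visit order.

Visit 11; enqueue 6, 7, 8, 10, 13, 19, 20 → queue [6, 7, 8, 10, 13, 19, 20]
Visit 6 → queue [7, 8, 10, 13, 19, 20]
Visit 7; enqueue 2, 4, 14 → queue [8, 10, 13, 19, 20, 2, 4, 14]
Visit 8; enqueue 5, 17 → queue [10, 13, 19, 20, 2, 4, 14, 5, 17]
Visit 10; enqueue 15 → queue [13, 19, 20, 2, 4, 14, 5, 17, 15]
Visit 13; enqueue 18 → queue [19, 20, 2, 4, 14, 5, 17, 15, 18]
Visit 19; enqueue 3 → queue [20, 2, 4, 14, 5, 17, 15, 18, 3]
Visit 20; enqueue 1, 9 → queue [2, 4, 14, 5, 17, 15, 18, 3, 1, 9]
Visit 2; enqueue 12, 16 → queue [4, 14, 5, 17, 15, 18, 3, 1, 9, 12, 16]
Visit 4 → queue [14, 5, 17, 15, 18, 3, 1, 9, 12, 16]
Visit 14 → queue [5, 17, 15, 18, 3, 1, 9, 12, 16]
Visit 5 → queue [17, 15, 18, 3, 1, 9, 12, 16]
Visit 17 → queue [15, 18, 3, 1, 9, 12, 16]
Visit 15 → queue [18, 3, 1, 9, 12, 16]
Visit 18 → queue [3, 1, 9, 12, 16]
Visit 3 → queue [1, 9, 12, 16]
Visit 1 → queue [9, 12, 16]
Visit 9 → queue [12, 16]
Visit 12 → queue [16]
Visit 16 → queue []

11 6 7 8 10 13 19 20 2 4 14 5 17 15 18 3 1 9 12 16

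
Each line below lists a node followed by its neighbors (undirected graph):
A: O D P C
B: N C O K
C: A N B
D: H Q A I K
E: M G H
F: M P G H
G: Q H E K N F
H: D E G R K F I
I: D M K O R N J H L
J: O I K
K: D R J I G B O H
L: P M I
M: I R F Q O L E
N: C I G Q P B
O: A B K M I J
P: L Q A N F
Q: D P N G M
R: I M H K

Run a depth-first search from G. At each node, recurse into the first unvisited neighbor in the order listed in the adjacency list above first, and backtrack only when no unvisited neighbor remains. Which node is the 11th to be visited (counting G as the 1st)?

Visit G
G → Q
Q → D
D → H
H → E
E → M
M → I
I → K
K → R
K → J
J → O
O → A
A → P
P → L
P → N
N → C
C → B
P → F

Visit order: G, Q, D, H, E, M, I, K, R, J, O, A, P, L, N, C, B, F

O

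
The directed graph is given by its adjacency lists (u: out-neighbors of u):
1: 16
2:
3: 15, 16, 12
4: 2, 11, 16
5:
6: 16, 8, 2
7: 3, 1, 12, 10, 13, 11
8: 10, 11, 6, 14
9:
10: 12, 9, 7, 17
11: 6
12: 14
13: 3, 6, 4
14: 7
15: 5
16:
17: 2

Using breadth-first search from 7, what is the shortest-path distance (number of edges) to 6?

Level 0: 7
Level 1: 1, 3, 10, 11, 12, 13
Level 2: 4, 6, 9, 14, 15, 16, 17
Level 3: 2, 5, 8
6 first appears at level 2.

2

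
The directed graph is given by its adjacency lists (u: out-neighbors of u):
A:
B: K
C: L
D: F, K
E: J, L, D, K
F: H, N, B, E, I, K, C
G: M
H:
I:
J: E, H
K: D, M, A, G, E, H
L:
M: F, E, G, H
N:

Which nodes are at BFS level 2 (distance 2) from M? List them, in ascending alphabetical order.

B, C, D, I, J, K, L, N

Level 0: M
Level 1: E, F, G, H
Level 2: B, C, D, I, J, K, L, N
Level 3: A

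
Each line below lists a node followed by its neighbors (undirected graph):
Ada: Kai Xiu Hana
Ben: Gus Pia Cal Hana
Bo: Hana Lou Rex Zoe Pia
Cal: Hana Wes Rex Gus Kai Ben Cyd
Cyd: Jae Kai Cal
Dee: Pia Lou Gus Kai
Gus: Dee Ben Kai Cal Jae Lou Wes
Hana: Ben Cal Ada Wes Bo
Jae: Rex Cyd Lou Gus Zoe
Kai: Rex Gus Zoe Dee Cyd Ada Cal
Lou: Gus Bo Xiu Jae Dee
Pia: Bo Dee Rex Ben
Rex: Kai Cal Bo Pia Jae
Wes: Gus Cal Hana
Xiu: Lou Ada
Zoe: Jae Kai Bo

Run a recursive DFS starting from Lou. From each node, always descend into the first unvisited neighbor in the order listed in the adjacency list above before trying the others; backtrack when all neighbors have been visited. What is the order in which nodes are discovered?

Visit Lou
Lou → Gus
Gus → Dee
Dee → Pia
Pia → Bo
Bo → Hana
Hana → Ben
Ben → Cal
Cal → Wes
Cal → Rex
Rex → Kai
Kai → Zoe
Zoe → Jae
Jae → Cyd
Kai → Ada
Ada → Xiu

Lou -> Gus -> Dee -> Pia -> Bo -> Hana -> Ben -> Cal -> Wes -> Rex -> Kai -> Zoe -> Jae -> Cyd -> Ada -> Xiu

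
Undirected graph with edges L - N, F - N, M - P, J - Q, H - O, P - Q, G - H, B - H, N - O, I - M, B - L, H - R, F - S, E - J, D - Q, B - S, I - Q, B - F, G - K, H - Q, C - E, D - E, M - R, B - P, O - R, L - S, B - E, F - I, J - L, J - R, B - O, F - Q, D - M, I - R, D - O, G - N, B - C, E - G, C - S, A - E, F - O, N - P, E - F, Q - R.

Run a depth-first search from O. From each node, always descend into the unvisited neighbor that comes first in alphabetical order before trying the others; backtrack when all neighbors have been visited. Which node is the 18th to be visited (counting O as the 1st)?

Visit O
O → B
B → C
C → E
E → A
E → D
D → M
M → I
I → F
F → N
N → G
G → H
H → Q
Q → J
J → L
L → S
J → R
Q → P
G → K

Visit order: O, B, C, E, A, D, M, I, F, N, G, H, Q, J, L, S, R, P, K

P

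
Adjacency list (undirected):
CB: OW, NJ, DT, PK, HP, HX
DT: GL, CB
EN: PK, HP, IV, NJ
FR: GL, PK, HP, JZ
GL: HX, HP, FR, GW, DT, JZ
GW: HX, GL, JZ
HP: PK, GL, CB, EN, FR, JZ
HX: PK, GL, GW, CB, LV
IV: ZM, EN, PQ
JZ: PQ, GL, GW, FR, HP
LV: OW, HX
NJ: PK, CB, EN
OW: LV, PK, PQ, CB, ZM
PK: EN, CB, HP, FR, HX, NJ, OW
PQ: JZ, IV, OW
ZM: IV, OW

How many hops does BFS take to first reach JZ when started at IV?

Level 0: IV
Level 1: EN, PQ, ZM
Level 2: HP, JZ, NJ, OW, PK
Level 3: CB, FR, GL, GW, HX, LV
Level 4: DT
JZ first appears at level 2.

2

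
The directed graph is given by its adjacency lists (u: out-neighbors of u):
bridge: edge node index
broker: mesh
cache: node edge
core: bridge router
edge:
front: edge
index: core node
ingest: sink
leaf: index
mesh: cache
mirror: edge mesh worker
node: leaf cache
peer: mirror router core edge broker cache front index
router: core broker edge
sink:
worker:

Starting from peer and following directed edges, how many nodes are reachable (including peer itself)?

BFS from peer visits: peer, mirror, router, core, edge, broker, cache, front, index, mesh, worker, bridge, node, leaf
Reachable nodes: 14 of 16 total.

14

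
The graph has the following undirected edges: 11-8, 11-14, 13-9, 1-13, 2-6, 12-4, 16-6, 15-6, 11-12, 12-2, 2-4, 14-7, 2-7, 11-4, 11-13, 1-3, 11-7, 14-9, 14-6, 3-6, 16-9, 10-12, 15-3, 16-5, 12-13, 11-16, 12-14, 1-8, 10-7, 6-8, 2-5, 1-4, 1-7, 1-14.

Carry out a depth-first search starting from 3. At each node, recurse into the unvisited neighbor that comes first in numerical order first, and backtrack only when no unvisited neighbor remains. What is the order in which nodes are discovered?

3, 1, 4, 2, 5, 16, 6, 8, 11, 7, 10, 12, 13, 9, 14, 15

Visit 3
3 → 1
1 → 4
4 → 2
2 → 5
5 → 16
16 → 6
6 → 8
8 → 11
11 → 7
7 → 10
10 → 12
12 → 13
13 → 9
9 → 14
6 → 15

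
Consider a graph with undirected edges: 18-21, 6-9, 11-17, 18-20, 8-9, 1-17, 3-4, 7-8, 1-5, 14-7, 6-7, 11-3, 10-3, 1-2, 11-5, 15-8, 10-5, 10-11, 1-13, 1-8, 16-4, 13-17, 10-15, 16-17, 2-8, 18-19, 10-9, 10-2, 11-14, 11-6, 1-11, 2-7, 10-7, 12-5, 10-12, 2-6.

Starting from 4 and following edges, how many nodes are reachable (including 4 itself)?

BFS from 4 visits: 4, 16, 3, 17, 11, 10, 13, 1, 14, 6, 5, 15, 12, 9, 7, 2, 8
Reachable nodes: 17 of 21 total.

17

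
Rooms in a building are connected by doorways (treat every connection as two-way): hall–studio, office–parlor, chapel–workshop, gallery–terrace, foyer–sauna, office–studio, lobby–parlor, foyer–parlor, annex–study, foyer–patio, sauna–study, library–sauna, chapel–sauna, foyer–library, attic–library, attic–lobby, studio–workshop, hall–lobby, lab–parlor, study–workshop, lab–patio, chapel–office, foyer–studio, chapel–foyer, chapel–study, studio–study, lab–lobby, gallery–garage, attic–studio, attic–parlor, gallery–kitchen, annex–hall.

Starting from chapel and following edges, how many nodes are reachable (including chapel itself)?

BFS from chapel visits: chapel, workshop, study, sauna, office, foyer, studio, annex, library, parlor, patio, hall, attic, lobby, lab
Reachable nodes: 15 of 19 total.

15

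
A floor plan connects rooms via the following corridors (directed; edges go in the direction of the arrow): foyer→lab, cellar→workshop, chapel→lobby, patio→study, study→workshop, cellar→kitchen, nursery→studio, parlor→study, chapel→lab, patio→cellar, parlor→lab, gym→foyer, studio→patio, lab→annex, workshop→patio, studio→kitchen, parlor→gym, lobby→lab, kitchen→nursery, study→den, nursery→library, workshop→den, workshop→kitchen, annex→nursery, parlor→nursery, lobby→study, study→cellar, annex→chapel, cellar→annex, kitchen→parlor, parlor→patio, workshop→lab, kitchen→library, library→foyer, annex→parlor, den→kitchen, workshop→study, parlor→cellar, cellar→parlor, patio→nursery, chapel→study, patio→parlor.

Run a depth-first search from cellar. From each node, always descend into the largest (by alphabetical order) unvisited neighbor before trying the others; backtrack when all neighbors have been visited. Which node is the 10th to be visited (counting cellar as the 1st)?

Visit cellar
cellar → workshop
workshop → study
study → den
den → kitchen
kitchen → parlor
parlor → patio
patio → nursery
nursery → studio
nursery → library
library → foyer
foyer → lab
lab → annex
annex → chapel
chapel → lobby
parlor → gym

Visit order: cellar, workshop, study, den, kitchen, parlor, patio, nursery, studio, library, foyer, lab, annex, chapel, lobby, gym

library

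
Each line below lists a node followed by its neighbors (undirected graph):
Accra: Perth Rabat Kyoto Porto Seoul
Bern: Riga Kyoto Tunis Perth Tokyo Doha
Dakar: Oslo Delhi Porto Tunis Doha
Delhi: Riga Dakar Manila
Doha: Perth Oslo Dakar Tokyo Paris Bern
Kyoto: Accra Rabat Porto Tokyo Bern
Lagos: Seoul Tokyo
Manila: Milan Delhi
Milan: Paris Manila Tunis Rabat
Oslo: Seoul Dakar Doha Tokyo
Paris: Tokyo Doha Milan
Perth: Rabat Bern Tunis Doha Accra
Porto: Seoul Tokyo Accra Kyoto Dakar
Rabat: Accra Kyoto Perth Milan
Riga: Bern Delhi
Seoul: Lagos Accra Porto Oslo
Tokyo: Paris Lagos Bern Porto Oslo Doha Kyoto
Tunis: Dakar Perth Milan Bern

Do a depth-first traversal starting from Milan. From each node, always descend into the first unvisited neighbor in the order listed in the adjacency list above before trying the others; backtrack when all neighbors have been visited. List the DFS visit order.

Milan -> Paris -> Tokyo -> Lagos -> Seoul -> Accra -> Perth -> Rabat -> Kyoto -> Porto -> Dakar -> Oslo -> Doha -> Bern -> Riga -> Delhi -> Manila -> Tunis

Visit Milan
Milan → Paris
Paris → Tokyo
Tokyo → Lagos
Lagos → Seoul
Seoul → Accra
Accra → Perth
Perth → Rabat
Rabat → Kyoto
Kyoto → Porto
Porto → Dakar
Dakar → Oslo
Oslo → Doha
Doha → Bern
Bern → Riga
Riga → Delhi
Delhi → Manila
Bern → Tunis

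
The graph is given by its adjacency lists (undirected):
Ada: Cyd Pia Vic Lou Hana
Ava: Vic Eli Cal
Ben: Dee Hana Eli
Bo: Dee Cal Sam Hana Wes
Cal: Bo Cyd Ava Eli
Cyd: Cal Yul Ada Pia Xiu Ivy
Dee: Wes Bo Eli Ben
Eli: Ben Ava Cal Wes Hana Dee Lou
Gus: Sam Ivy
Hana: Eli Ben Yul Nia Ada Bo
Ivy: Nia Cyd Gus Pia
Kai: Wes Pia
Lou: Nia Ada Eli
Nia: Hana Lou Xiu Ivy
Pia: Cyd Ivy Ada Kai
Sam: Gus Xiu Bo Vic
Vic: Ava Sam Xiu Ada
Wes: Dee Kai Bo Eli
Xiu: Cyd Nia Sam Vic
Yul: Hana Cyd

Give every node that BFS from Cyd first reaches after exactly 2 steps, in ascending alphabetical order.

Level 0: Cyd
Level 1: Ada, Cal, Ivy, Pia, Xiu, Yul
Level 2: Ava, Bo, Eli, Gus, Hana, Kai, Lou, Nia, Sam, Vic
Level 3: Ben, Dee, Wes

Ava, Bo, Eli, Gus, Hana, Kai, Lou, Nia, Sam, Vic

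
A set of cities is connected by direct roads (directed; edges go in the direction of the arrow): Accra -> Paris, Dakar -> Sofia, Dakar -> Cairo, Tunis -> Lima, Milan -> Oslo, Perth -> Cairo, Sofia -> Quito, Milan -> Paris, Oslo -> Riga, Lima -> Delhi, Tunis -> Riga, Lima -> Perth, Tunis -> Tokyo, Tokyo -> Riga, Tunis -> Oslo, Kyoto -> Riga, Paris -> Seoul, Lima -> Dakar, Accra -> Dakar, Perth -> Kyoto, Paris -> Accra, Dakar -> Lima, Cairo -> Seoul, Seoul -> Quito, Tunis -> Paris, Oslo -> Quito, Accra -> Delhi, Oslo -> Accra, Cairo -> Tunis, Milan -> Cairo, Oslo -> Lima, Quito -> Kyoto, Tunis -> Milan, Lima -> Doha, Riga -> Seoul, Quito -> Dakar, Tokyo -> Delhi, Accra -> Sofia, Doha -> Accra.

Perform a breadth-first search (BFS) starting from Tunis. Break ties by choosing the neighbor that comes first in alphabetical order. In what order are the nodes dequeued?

Visit Tunis; enqueue Lima, Milan, Oslo, Paris, Riga, Tokyo → queue [Lima, Milan, Oslo, Paris, Riga, Tokyo]
Visit Lima; enqueue Dakar, Delhi, Doha, Perth → queue [Milan, Oslo, Paris, Riga, Tokyo, Dakar, Delhi, Doha, Perth]
Visit Milan; enqueue Cairo → queue [Oslo, Paris, Riga, Tokyo, Dakar, Delhi, Doha, Perth, Cairo]
Visit Oslo; enqueue Accra, Quito → queue [Paris, Riga, Tokyo, Dakar, Delhi, Doha, Perth, Cairo, Accra, Quito]
Visit Paris; enqueue Seoul → queue [Riga, Tokyo, Dakar, Delhi, Doha, Perth, Cairo, Accra, Quito, Seoul]
Visit Riga → queue [Tokyo, Dakar, Delhi, Doha, Perth, Cairo, Accra, Quito, Seoul]
Visit Tokyo → queue [Dakar, Delhi, Doha, Perth, Cairo, Accra, Quito, Seoul]
Visit Dakar; enqueue Sofia → queue [Delhi, Doha, Perth, Cairo, Accra, Quito, Seoul, Sofia]
Visit Delhi → queue [Doha, Perth, Cairo, Accra, Quito, Seoul, Sofia]
Visit Doha → queue [Perth, Cairo, Accra, Quito, Seoul, Sofia]
Visit Perth; enqueue Kyoto → queue [Cairo, Accra, Quito, Seoul, Sofia, Kyoto]
Visit Cairo → queue [Accra, Quito, Seoul, Sofia, Kyoto]
Visit Accra → queue [Quito, Seoul, Sofia, Kyoto]
Visit Quito → queue [Seoul, Sofia, Kyoto]
Visit Seoul → queue [Sofia, Kyoto]
Visit Sofia → queue [Kyoto]
Visit Kyoto → queue []

Tunis, Lima, Milan, Oslo, Paris, Riga, Tokyo, Dakar, Delhi, Doha, Perth, Cairo, Accra, Quito, Seoul, Sofia, Kyoto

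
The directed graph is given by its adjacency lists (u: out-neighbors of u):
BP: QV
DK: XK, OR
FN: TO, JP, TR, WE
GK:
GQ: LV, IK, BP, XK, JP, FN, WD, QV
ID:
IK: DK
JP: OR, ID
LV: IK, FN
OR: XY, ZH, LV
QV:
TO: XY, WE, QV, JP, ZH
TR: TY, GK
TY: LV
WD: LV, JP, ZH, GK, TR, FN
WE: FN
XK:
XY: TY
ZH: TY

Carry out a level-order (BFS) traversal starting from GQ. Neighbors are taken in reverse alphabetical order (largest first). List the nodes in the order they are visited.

GQ, XK, WD, QV, LV, JP, IK, FN, BP, ZH, TR, GK, OR, ID, DK, WE, TO, TY, XY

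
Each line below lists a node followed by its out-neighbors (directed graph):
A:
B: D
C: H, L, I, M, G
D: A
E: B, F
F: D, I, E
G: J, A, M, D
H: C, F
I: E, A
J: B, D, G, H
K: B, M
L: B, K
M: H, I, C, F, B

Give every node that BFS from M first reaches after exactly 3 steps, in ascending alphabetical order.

J, K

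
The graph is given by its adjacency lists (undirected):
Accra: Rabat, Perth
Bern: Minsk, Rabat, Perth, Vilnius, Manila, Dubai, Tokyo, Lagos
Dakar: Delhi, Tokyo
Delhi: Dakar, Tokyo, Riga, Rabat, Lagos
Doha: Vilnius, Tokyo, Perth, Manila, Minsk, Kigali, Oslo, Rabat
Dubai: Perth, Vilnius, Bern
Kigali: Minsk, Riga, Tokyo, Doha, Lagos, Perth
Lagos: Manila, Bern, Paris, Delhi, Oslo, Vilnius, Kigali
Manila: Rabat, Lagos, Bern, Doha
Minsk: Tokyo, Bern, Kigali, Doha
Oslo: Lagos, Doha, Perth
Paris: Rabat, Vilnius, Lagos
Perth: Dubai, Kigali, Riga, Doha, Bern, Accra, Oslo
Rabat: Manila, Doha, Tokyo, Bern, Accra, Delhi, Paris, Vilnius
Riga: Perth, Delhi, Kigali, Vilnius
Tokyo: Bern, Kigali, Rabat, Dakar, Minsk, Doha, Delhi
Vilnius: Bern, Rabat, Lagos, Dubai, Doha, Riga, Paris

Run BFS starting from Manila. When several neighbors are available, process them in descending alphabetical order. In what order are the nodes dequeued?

Visit Manila; enqueue Rabat, Lagos, Doha, Bern → queue [Rabat, Lagos, Doha, Bern]
Visit Rabat; enqueue Vilnius, Tokyo, Paris, Delhi, Accra → queue [Lagos, Doha, Bern, Vilnius, Tokyo, Paris, Delhi, Accra]
Visit Lagos; enqueue Oslo, Kigali → queue [Doha, Bern, Vilnius, Tokyo, Paris, Delhi, Accra, Oslo, Kigali]
Visit Doha; enqueue Perth, Minsk → queue [Bern, Vilnius, Tokyo, Paris, Delhi, Accra, Oslo, Kigali, Perth, Minsk]
Visit Bern; enqueue Dubai → queue [Vilnius, Tokyo, Paris, Delhi, Accra, Oslo, Kigali, Perth, Minsk, Dubai]
Visit Vilnius; enqueue Riga → queue [Tokyo, Paris, Delhi, Accra, Oslo, Kigali, Perth, Minsk, Dubai, Riga]
Visit Tokyo; enqueue Dakar → queue [Paris, Delhi, Accra, Oslo, Kigali, Perth, Minsk, Dubai, Riga, Dakar]
Visit Paris → queue [Delhi, Accra, Oslo, Kigali, Perth, Minsk, Dubai, Riga, Dakar]
Visit Delhi → queue [Accra, Oslo, Kigali, Perth, Minsk, Dubai, Riga, Dakar]
Visit Accra → queue [Oslo, Kigali, Perth, Minsk, Dubai, Riga, Dakar]
Visit Oslo → queue [Kigali, Perth, Minsk, Dubai, Riga, Dakar]
Visit Kigali → queue [Perth, Minsk, Dubai, Riga, Dakar]
Visit Perth → queue [Minsk, Dubai, Riga, Dakar]
Visit Minsk → queue [Dubai, Riga, Dakar]
Visit Dubai → queue [Riga, Dakar]
Visit Riga → queue [Dakar]
Visit Dakar → queue []

Manila Rabat Lagos Doha Bern Vilnius Tokyo Paris Delhi Accra Oslo Kigali Perth Minsk Dubai Riga Dakar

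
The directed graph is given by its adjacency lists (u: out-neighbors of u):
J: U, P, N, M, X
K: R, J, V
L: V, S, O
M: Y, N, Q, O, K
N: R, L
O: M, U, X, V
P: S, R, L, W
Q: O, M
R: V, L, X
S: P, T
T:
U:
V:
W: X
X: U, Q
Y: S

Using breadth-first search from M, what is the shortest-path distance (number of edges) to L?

2

Level 0: M
Level 1: K, N, O, Q, Y
Level 2: J, L, R, S, U, V, X
Level 3: P, T
Level 4: W
L first appears at level 2.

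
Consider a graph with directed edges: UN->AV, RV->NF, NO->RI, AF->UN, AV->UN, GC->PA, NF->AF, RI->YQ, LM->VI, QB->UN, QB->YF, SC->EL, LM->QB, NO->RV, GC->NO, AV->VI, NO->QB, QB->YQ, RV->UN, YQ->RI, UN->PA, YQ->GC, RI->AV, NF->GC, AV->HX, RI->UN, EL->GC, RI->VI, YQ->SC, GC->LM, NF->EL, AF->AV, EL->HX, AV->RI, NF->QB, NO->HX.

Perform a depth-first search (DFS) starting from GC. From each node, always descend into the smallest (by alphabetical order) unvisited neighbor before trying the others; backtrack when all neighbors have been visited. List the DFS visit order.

GC -> LM -> QB -> UN -> AV -> HX -> RI -> VI -> YQ -> SC -> EL -> PA -> YF -> NO -> RV -> NF -> AF

Visit GC
GC → LM
LM → QB
QB → UN
UN → AV
AV → HX
AV → RI
RI → VI
RI → YQ
YQ → SC
SC → EL
UN → PA
QB → YF
GC → NO
NO → RV
RV → NF
NF → AF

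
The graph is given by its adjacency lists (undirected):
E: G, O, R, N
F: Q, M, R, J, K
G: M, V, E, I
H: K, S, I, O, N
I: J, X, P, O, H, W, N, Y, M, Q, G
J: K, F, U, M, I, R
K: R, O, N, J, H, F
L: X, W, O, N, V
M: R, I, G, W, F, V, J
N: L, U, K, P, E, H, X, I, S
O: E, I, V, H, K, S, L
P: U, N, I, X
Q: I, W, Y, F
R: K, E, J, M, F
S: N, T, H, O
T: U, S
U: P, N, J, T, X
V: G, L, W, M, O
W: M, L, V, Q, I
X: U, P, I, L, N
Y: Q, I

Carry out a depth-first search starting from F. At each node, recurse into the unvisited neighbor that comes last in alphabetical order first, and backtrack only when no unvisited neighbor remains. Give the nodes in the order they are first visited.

Visit F
F → R
R → M
M → W
W → V
V → O
O → S
S → T
T → U
U → X
X → P
P → N
N → L
N → K
K → J
J → I
I → Y
Y → Q
I → H
I → G
G → E

F R M W V O S T U X P N L K J I Y Q H G E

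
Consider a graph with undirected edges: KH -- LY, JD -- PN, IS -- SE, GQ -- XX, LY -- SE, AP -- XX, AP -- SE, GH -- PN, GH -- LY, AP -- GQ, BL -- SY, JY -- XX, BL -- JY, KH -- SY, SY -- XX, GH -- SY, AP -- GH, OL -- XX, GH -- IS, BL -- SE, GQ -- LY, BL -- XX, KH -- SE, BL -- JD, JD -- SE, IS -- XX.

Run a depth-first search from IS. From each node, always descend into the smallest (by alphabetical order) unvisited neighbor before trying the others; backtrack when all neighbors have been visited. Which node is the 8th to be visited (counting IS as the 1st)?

Visit IS
IS → GH
GH → AP
AP → GQ
GQ → LY
LY → KH
KH → SE
SE → BL
BL → JD
JD → PN
BL → JY
JY → XX
XX → OL
XX → SY

Visit order: IS, GH, AP, GQ, LY, KH, SE, BL, JD, PN, JY, XX, OL, SY

BL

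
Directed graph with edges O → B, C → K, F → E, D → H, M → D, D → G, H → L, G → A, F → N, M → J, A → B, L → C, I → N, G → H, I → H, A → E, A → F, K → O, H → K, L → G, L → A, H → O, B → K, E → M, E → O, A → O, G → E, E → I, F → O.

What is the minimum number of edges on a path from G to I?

2

Level 0: G
Level 1: A, E, H
Level 2: B, F, I, K, L, M, O
Level 3: C, D, J, N
I first appears at level 2.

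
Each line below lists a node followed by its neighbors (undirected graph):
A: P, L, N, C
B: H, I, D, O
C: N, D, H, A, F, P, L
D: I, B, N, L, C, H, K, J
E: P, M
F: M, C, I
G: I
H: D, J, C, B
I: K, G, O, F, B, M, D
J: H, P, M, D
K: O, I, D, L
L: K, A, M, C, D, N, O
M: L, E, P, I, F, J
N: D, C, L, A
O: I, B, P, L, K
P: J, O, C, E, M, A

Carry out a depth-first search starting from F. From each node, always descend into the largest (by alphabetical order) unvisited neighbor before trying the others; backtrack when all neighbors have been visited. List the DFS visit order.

Visit F
F → M
M → P
P → O
O → L
L → N
N → D
D → K
K → I
I → G
I → B
B → H
H → J
H → C
C → A
P → E

F, M, P, O, L, N, D, K, I, G, B, H, J, C, A, E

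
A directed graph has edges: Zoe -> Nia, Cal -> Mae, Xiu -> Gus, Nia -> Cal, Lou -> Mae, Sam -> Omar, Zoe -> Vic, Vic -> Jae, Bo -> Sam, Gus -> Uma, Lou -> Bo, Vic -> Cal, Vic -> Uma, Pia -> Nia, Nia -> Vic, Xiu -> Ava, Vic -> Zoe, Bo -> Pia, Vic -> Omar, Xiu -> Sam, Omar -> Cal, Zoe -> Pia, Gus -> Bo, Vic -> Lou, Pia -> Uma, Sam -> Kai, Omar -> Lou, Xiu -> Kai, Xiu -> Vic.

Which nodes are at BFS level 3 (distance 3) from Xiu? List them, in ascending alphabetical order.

Mae, Nia, Pia

Level 0: Xiu
Level 1: Ava, Gus, Kai, Sam, Vic
Level 2: Bo, Cal, Jae, Lou, Omar, Uma, Zoe
Level 3: Mae, Nia, Pia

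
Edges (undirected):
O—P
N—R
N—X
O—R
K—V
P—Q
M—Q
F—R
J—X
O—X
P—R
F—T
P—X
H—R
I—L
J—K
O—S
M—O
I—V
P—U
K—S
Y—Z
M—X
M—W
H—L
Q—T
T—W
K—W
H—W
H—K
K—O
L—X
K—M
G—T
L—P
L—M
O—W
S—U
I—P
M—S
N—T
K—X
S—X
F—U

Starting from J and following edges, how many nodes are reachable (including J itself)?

BFS from J visits: J, X, K, S, P, O, N, M, L, W, V, H, U, R, Q, I, T, F, G
Reachable nodes: 19 of 21 total.

19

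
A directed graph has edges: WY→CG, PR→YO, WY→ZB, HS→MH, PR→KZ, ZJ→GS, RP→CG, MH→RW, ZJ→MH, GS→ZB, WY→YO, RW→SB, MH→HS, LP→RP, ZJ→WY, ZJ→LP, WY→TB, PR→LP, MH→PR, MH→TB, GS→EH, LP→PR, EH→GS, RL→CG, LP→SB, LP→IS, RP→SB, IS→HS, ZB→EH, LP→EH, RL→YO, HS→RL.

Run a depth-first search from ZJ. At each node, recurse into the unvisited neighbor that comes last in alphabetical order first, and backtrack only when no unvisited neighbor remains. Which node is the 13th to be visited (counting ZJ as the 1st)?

Visit ZJ
ZJ → WY
WY → ZB
ZB → EH
EH → GS
WY → YO
WY → TB
WY → CG
ZJ → MH
MH → RW
RW → SB
MH → PR
PR → LP
LP → RP
LP → IS
IS → HS
HS → RL
PR → KZ

Visit order: ZJ, WY, ZB, EH, GS, YO, TB, CG, MH, RW, SB, PR, LP, RP, IS, HS, RL, KZ

LP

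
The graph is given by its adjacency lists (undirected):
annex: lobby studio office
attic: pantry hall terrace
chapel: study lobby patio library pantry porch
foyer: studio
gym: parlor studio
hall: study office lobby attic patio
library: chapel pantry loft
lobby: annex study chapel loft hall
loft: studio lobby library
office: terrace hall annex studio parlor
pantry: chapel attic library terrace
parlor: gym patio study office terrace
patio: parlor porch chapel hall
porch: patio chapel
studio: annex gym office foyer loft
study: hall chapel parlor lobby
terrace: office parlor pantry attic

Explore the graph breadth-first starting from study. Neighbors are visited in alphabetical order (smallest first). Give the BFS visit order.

study -> chapel -> hall -> lobby -> parlor -> library -> pantry -> patio -> porch -> attic -> office -> annex -> loft -> gym -> terrace -> studio -> foyer

Visit study; enqueue chapel, hall, lobby, parlor → queue [chapel, hall, lobby, parlor]
Visit chapel; enqueue library, pantry, patio, porch → queue [hall, lobby, parlor, library, pantry, patio, porch]
Visit hall; enqueue attic, office → queue [lobby, parlor, library, pantry, patio, porch, attic, office]
Visit lobby; enqueue annex, loft → queue [parlor, library, pantry, patio, porch, attic, office, annex, loft]
Visit parlor; enqueue gym, terrace → queue [library, pantry, patio, porch, attic, office, annex, loft, gym, terrace]
Visit library → queue [pantry, patio, porch, attic, office, annex, loft, gym, terrace]
Visit pantry → queue [patio, porch, attic, office, annex, loft, gym, terrace]
Visit patio → queue [porch, attic, office, annex, loft, gym, terrace]
Visit porch → queue [attic, office, annex, loft, gym, terrace]
Visit attic → queue [office, annex, loft, gym, terrace]
Visit office; enqueue studio → queue [annex, loft, gym, terrace, studio]
Visit annex → queue [loft, gym, terrace, studio]
Visit loft → queue [gym, terrace, studio]
Visit gym → queue [terrace, studio]
Visit terrace → queue [studio]
Visit studio; enqueue foyer → queue [foyer]
Visit foyer → queue []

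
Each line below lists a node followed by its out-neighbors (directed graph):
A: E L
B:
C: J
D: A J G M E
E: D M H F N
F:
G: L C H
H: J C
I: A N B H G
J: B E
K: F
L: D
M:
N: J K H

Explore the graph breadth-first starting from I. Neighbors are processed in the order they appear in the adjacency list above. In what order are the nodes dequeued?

Visit I; enqueue A, N, B, H, G → queue [A, N, B, H, G]
Visit A; enqueue E, L → queue [N, B, H, G, E, L]
Visit N; enqueue J, K → queue [B, H, G, E, L, J, K]
Visit B → queue [H, G, E, L, J, K]
Visit H; enqueue C → queue [G, E, L, J, K, C]
Visit G → queue [E, L, J, K, C]
Visit E; enqueue D, M, F → queue [L, J, K, C, D, M, F]
Visit L → queue [J, K, C, D, M, F]
Visit J → queue [K, C, D, M, F]
Visit K → queue [C, D, M, F]
Visit C → queue [D, M, F]
Visit D → queue [M, F]
Visit M → queue [F]
Visit F → queue []

I, A, N, B, H, G, E, L, J, K, C, D, M, F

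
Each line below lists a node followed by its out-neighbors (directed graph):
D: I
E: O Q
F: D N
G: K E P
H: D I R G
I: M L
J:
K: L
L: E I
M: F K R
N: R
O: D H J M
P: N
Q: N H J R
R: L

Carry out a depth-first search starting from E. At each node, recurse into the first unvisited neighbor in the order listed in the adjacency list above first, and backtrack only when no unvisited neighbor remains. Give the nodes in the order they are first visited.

E → O → D → I → M → F → N → R → L → K → H → G → P → J → Q

Visit E
E → O
O → D
D → I
I → M
M → F
F → N
N → R
R → L
M → K
O → H
H → G
G → P
O → J
E → Q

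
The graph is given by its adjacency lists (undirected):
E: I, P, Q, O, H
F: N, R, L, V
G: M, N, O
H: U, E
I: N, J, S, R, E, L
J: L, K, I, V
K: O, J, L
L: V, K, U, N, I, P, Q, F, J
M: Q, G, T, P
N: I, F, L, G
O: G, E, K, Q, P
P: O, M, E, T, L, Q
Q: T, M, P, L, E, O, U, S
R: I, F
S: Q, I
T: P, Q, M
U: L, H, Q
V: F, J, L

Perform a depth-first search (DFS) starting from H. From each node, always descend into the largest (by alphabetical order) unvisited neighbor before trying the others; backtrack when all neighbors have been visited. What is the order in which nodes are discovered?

H U Q T P O K L V J I S R F N G M E

Visit H
H → U
U → Q
Q → T
T → P
P → O
O → K
K → L
L → V
V → J
J → I
I → S
I → R
R → F
F → N
N → G
G → M
I → E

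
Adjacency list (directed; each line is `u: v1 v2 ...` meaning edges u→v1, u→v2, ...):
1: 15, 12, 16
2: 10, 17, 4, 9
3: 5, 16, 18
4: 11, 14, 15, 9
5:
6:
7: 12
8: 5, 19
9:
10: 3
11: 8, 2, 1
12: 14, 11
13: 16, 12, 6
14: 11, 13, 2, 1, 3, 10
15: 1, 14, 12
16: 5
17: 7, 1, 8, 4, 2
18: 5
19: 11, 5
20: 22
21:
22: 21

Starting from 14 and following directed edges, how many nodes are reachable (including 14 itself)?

BFS from 14 visits: 14, 1, 2, 3, 10, 11, 13, 12, 15, 16, 4, 9, 17, 5, 18, 8, 6, 7, 19
Reachable nodes: 19 of 22 total.

19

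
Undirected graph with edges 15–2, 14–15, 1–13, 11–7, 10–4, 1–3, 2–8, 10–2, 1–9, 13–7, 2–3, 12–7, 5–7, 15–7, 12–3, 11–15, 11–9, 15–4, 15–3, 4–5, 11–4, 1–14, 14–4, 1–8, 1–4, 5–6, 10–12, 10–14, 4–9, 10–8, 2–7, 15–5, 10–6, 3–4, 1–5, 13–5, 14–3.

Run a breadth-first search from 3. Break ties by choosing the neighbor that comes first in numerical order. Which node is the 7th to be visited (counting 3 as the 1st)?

15

Visit 3; enqueue 1, 2, 4, 12, 14, 15 → queue [1, 2, 4, 12, 14, 15]
Visit 1; enqueue 5, 8, 9, 13 → queue [2, 4, 12, 14, 15, 5, 8, 9, 13]
Visit 2; enqueue 7, 10 → queue [4, 12, 14, 15, 5, 8, 9, 13, 7, 10]
Visit 4; enqueue 11 → queue [12, 14, 15, 5, 8, 9, 13, 7, 10, 11]
Visit 12 → queue [14, 15, 5, 8, 9, 13, 7, 10, 11]
Visit 14 → queue [15, 5, 8, 9, 13, 7, 10, 11]
Visit 15 → queue [5, 8, 9, 13, 7, 10, 11]
Visit 5; enqueue 6 → queue [8, 9, 13, 7, 10, 11, 6]
Visit 8 → queue [9, 13, 7, 10, 11, 6]
Visit 9 → queue [13, 7, 10, 11, 6]
Visit 13 → queue [7, 10, 11, 6]
Visit 7 → queue [10, 11, 6]
Visit 10 → queue [11, 6]
Visit 11 → queue [6]
Visit 6 → queue []

Visit order: 3, 1, 2, 4, 12, 14, 15, 5, 8, 9, 13, 7, 10, 11, 6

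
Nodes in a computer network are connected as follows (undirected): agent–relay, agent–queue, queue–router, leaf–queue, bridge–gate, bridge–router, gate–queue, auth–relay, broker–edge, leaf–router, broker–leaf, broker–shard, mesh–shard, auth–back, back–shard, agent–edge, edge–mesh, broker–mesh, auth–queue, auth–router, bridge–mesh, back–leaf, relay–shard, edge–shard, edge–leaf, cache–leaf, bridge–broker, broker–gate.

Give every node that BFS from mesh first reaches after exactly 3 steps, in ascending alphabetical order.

Level 0: mesh
Level 1: bridge, broker, edge, shard
Level 2: agent, back, gate, leaf, relay, router
Level 3: auth, cache, queue

auth, cache, queue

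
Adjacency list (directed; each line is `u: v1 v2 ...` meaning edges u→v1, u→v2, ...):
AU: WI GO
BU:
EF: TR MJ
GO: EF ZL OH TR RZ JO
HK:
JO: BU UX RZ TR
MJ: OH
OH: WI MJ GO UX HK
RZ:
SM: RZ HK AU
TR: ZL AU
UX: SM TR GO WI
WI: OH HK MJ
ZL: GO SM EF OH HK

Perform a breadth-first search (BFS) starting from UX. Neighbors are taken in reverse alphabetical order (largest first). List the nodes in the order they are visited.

Visit UX; enqueue WI, TR, SM, GO → queue [WI, TR, SM, GO]
Visit WI; enqueue OH, MJ, HK → queue [TR, SM, GO, OH, MJ, HK]
Visit TR; enqueue ZL, AU → queue [SM, GO, OH, MJ, HK, ZL, AU]
Visit SM; enqueue RZ → queue [GO, OH, MJ, HK, ZL, AU, RZ]
Visit GO; enqueue JO, EF → queue [OH, MJ, HK, ZL, AU, RZ, JO, EF]
Visit OH → queue [MJ, HK, ZL, AU, RZ, JO, EF]
Visit MJ → queue [HK, ZL, AU, RZ, JO, EF]
Visit HK → queue [ZL, AU, RZ, JO, EF]
Visit ZL → queue [AU, RZ, JO, EF]
Visit AU → queue [RZ, JO, EF]
Visit RZ → queue [JO, EF]
Visit JO; enqueue BU → queue [EF, BU]
Visit EF → queue [BU]
Visit BU → queue []

UX, WI, TR, SM, GO, OH, MJ, HK, ZL, AU, RZ, JO, EF, BU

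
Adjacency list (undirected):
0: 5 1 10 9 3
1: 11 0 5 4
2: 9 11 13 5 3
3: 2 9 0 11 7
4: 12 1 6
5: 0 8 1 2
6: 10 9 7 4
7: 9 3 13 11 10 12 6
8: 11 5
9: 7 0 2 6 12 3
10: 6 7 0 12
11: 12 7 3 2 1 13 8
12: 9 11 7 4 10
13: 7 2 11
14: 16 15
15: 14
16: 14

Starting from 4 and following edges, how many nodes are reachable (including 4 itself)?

14

BFS from 4 visits: 4, 1, 6, 12, 0, 5, 11, 7, 9, 10, 3, 2, 8, 13
Reachable nodes: 14 of 17 total.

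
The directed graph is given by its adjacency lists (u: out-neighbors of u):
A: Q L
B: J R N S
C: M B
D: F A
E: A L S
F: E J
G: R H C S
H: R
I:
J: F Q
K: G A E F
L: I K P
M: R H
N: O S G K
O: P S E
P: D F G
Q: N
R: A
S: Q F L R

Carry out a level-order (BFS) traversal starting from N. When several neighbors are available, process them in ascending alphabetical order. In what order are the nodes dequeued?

Visit N; enqueue G, K, O, S → queue [G, K, O, S]
Visit G; enqueue C, H, R → queue [K, O, S, C, H, R]
Visit K; enqueue A, E, F → queue [O, S, C, H, R, A, E, F]
Visit O; enqueue P → queue [S, C, H, R, A, E, F, P]
Visit S; enqueue L, Q → queue [C, H, R, A, E, F, P, L, Q]
Visit C; enqueue B, M → queue [H, R, A, E, F, P, L, Q, B, M]
Visit H → queue [R, A, E, F, P, L, Q, B, M]
Visit R → queue [A, E, F, P, L, Q, B, M]
Visit A → queue [E, F, P, L, Q, B, M]
Visit E → queue [F, P, L, Q, B, M]
Visit F; enqueue J → queue [P, L, Q, B, M, J]
Visit P; enqueue D → queue [L, Q, B, M, J, D]
Visit L; enqueue I → queue [Q, B, M, J, D, I]
Visit Q → queue [B, M, J, D, I]
Visit B → queue [M, J, D, I]
Visit M → queue [J, D, I]
Visit J → queue [D, I]
Visit D → queue [I]
Visit I → queue []

N → G → K → O → S → C → H → R → A → E → F → P → L → Q → B → M → J → D → I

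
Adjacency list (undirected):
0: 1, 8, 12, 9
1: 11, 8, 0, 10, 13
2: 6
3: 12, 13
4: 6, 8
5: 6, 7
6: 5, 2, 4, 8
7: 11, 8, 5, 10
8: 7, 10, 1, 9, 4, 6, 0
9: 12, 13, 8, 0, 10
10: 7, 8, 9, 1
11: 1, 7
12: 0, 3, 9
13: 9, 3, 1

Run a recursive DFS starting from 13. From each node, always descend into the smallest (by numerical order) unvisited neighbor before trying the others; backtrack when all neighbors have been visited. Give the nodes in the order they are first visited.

13, 1, 0, 8, 4, 6, 2, 5, 7, 10, 9, 12, 3, 11

Visit 13
13 → 1
1 → 0
0 → 8
8 → 4
4 → 6
6 → 2
6 → 5
5 → 7
7 → 10
10 → 9
9 → 12
12 → 3
7 → 11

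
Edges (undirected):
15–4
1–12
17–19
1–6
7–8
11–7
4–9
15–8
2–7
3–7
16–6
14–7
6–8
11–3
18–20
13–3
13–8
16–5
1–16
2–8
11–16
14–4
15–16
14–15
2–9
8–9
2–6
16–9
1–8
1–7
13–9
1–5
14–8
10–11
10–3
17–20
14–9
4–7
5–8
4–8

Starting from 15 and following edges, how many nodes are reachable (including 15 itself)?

16

BFS from 15 visits: 15, 4, 8, 14, 16, 7, 9, 1, 2, 5, 6, 13, 11, 3, 12, 10
Reachable nodes: 16 of 20 total.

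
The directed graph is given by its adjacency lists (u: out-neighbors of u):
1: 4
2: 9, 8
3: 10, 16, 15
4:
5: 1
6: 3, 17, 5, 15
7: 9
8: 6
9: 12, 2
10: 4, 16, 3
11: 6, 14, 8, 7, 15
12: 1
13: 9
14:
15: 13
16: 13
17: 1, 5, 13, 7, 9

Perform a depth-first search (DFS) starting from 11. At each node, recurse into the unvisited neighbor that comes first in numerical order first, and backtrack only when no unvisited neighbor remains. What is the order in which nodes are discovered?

11 → 6 → 3 → 10 → 4 → 16 → 13 → 9 → 2 → 8 → 12 → 1 → 15 → 5 → 17 → 7 → 14

Visit 11
11 → 6
6 → 3
3 → 10
10 → 4
10 → 16
16 → 13
13 → 9
9 → 2
2 → 8
9 → 12
12 → 1
3 → 15
6 → 5
6 → 17
17 → 7
11 → 14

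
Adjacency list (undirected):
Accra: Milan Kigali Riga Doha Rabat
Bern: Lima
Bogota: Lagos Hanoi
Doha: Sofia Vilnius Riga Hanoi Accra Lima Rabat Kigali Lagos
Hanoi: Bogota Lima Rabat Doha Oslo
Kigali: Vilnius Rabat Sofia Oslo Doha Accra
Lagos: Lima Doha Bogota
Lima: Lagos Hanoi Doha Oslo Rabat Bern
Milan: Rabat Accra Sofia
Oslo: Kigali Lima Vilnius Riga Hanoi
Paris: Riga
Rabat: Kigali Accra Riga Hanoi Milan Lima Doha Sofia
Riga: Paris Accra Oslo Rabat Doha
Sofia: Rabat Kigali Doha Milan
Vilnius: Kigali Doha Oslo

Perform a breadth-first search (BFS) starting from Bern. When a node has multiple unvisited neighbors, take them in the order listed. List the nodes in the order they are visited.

Visit Bern; enqueue Lima → queue [Lima]
Visit Lima; enqueue Lagos, Hanoi, Doha, Oslo, Rabat → queue [Lagos, Hanoi, Doha, Oslo, Rabat]
Visit Lagos; enqueue Bogota → queue [Hanoi, Doha, Oslo, Rabat, Bogota]
Visit Hanoi → queue [Doha, Oslo, Rabat, Bogota]
Visit Doha; enqueue Sofia, Vilnius, Riga, Accra, Kigali → queue [Oslo, Rabat, Bogota, Sofia, Vilnius, Riga, Accra, Kigali]
Visit Oslo → queue [Rabat, Bogota, Sofia, Vilnius, Riga, Accra, Kigali]
Visit Rabat; enqueue Milan → queue [Bogota, Sofia, Vilnius, Riga, Accra, Kigali, Milan]
Visit Bogota → queue [Sofia, Vilnius, Riga, Accra, Kigali, Milan]
Visit Sofia → queue [Vilnius, Riga, Accra, Kigali, Milan]
Visit Vilnius → queue [Riga, Accra, Kigali, Milan]
Visit Riga; enqueue Paris → queue [Accra, Kigali, Milan, Paris]
Visit Accra → queue [Kigali, Milan, Paris]
Visit Kigali → queue [Milan, Paris]
Visit Milan → queue [Paris]
Visit Paris → queue []

Bern, Lima, Lagos, Hanoi, Doha, Oslo, Rabat, Bogota, Sofia, Vilnius, Riga, Accra, Kigali, Milan, Paris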